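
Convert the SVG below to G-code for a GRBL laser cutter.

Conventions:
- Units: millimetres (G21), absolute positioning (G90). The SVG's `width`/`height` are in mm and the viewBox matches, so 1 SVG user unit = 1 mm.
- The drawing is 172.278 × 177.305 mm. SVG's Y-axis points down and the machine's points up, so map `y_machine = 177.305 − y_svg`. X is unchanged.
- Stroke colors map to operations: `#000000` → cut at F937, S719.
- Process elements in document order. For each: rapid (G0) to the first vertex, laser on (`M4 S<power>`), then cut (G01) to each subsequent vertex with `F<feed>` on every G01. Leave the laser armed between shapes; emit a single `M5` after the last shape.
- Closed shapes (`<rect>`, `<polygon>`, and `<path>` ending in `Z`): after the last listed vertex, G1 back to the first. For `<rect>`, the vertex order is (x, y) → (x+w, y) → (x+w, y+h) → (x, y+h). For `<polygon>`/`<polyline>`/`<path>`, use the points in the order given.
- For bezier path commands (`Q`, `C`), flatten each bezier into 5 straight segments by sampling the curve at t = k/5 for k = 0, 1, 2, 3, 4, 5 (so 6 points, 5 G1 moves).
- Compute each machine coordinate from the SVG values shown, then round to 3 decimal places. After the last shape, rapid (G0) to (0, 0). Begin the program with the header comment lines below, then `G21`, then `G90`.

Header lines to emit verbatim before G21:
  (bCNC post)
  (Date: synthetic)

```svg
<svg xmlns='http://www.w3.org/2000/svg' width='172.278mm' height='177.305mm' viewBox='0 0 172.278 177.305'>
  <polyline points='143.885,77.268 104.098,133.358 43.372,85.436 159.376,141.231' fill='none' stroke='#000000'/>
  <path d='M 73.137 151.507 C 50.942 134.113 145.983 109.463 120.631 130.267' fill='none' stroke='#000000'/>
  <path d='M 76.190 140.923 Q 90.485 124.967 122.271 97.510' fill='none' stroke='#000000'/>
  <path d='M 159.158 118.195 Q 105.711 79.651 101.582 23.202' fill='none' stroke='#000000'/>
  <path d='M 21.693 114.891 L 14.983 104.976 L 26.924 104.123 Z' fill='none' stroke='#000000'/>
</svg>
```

viewBox `0 0 172.278 177.305` with mm width/height → 1 unit = 1 mm. Flip: y_m = 177.305 − y_svg.

**Shape 1** — `<polyline>` open polyline, stroke `#000000` → cut (S719, F937). Machine vertices: (143.885,100.037) → (104.098,43.947) → (43.372,91.869) → (159.376,36.074). Open path.

**Shape 2** — `<path>` cubic bezier, stroke `#000000` → cut (S719, F937). Control points (SVG): P0=(73.137,151.507), P1=(50.942,134.113), P2=(145.983,109.463), P3=(120.631,130.267); sampled at t=k/5. Machine vertices: (73.137,25.798) → (71.987,36.683) → (87.568,46.780) → (108.473,53.558) → (123.296,54.488) → (120.631,47.038). Open path.

**Shape 3** — `<path>` quadratic bezier, stroke `#000000` → cut (S719, F937). Control points (SVG): P0=(76.190,140.923), P1=(90.485,124.967), P2=(122.271,97.510); sampled at t=k/5. Machine vertices: (76.190,36.382) → (82.608,43.224) → (90.425,50.987) → (99.641,59.670) → (110.256,69.272) → (122.271,79.795). Open path.

**Shape 4** — `<path>` quadratic bezier, stroke `#000000` → cut (S719, F937). Control points (SVG): P0=(159.158,118.195), P1=(105.711,79.651), P2=(101.582,23.202); sampled at t=k/5. Machine vertices: (159.158,59.110) → (139.752,75.244) → (124.291,92.810) → (112.776,111.809) → (105.206,132.240) → (101.582,154.103). Open path.

**Shape 5** — `<path>` regular polygon, stroke `#000000` → cut (S719, F937). Machine vertices: (21.693,62.414) → (14.983,72.329) → (26.924,73.182) → (21.693,62.414). Closed: final G1 returns to the first vertex.

(bCNC post)
(Date: synthetic)
G21
G90
G0 X143.885 Y100.037
M4 S719
G01 X104.098 Y43.947 F937
G01 X43.372 Y91.869 F937
G01 X159.376 Y36.074 F937
G0 X73.137 Y25.798
M4 S719
G01 X71.987 Y36.683 F937
G01 X87.568 Y46.780 F937
G01 X108.473 Y53.558 F937
G01 X123.296 Y54.488 F937
G01 X120.631 Y47.038 F937
G0 X76.190 Y36.382
M4 S719
G01 X82.608 Y43.224 F937
G01 X90.425 Y50.987 F937
G01 X99.641 Y59.670 F937
G01 X110.256 Y69.272 F937
G01 X122.271 Y79.795 F937
G0 X159.158 Y59.110
M4 S719
G01 X139.752 Y75.244 F937
G01 X124.291 Y92.810 F937
G01 X112.776 Y111.809 F937
G01 X105.206 Y132.240 F937
G01 X101.582 Y154.103 F937
G0 X21.693 Y62.414
M4 S719
G01 X14.983 Y72.329 F937
G01 X26.924 Y73.182 F937
G01 X21.693 Y62.414 F937
M5
G0 X0.000 Y0.000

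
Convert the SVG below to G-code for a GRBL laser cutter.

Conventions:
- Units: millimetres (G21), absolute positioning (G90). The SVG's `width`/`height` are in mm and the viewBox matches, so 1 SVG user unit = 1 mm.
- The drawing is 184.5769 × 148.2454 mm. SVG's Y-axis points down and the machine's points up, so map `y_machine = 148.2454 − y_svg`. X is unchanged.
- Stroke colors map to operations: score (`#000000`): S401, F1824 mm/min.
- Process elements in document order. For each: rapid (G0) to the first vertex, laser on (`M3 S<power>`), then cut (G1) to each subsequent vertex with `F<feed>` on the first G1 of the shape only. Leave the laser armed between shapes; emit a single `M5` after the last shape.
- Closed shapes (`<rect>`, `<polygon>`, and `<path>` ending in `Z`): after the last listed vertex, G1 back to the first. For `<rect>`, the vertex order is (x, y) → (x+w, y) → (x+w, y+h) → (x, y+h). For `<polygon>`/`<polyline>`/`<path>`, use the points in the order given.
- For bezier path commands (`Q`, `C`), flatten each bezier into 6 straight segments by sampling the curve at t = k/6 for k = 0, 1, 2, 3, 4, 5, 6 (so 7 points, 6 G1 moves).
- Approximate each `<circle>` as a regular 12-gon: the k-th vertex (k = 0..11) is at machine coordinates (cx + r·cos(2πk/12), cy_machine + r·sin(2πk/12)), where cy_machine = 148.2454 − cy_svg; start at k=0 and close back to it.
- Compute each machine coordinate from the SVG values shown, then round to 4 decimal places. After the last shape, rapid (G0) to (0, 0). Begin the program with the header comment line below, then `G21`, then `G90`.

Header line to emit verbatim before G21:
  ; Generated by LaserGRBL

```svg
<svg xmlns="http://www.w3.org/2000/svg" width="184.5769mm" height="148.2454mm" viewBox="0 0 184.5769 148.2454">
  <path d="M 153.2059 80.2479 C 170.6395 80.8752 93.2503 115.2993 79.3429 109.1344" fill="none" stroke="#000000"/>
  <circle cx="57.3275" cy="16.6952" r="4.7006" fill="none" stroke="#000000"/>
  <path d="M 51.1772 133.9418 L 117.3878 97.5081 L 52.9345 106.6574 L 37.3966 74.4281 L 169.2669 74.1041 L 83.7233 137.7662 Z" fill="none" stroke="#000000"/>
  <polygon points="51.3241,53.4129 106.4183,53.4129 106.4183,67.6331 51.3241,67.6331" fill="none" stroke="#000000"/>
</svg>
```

; Generated by LaserGRBL
G21
G90
G0 X153.2059 Y67.9975
M3 S401
G1 X154.7537 Y65.2118 F1824
G1 X144.8950 Y58.8596
G1 X128.0273 Y51.0072
G1 X108.5478 Y43.7207
G1 X90.8539 Y39.0666
G1 X79.3429 Y39.1110
G0 X62.0281 Y131.5502
M3 S401
G1 X61.3983 Y133.9005 F1824
G1 X59.6778 Y135.6210
G1 X57.3275 Y136.2508
G1 X54.9772 Y135.6210
G1 X53.2567 Y133.9005
G1 X52.6269 Y131.5502
G1 X53.2567 Y129.1999
G1 X54.9772 Y127.4794
G1 X57.3275 Y126.8496
G1 X59.6778 Y127.4794
G1 X61.3983 Y129.1999
G1 X62.0281 Y131.5502
G0 X51.1772 Y14.3036
M3 S401
G1 X117.3878 Y50.7373 F1824
G1 X52.9345 Y41.5880
G1 X37.3966 Y73.8173
G1 X169.2669 Y74.1413
G1 X83.7233 Y10.4792
G1 X51.1772 Y14.3036
G0 X51.3241 Y94.8325
M3 S401
G1 X106.4183 Y94.8325 F1824
G1 X106.4183 Y80.6123
G1 X51.3241 Y80.6123
G1 X51.3241 Y94.8325
M5
G0 X0.0000 Y0.0000

1 u = 1 mm; y_m = 148.2454 − y.

[1] `<path>` cubic bezier, #000000→score S401 F1824: (153.2059,67.9975) → (154.7537,65.2118) → (144.8950,58.8596) → (128.0273,51.0072) → (108.5478,43.7207) → (90.8539,39.0666) → (79.3429,39.1110)

[2] `<circle>` circle, #000000→score S401 F1824: (62.0281,131.5502) → (61.3983,133.9005) → (59.6778,135.6210) → (57.3275,136.2508) → (54.9772,135.6210) → (53.2567,133.9005) → (52.6269,131.5502) → (53.2567,129.1999) → (54.9772,127.4794) → (57.3275,126.8496) → (59.6778,127.4794) → (61.3983,129.1999) → (62.0281,131.5502) (closed)

[3] `<path>` closed polygon, #000000→score S401 F1824: (51.1772,14.3036) → (117.3878,50.7373) → (52.9345,41.5880) → (37.3966,73.8173) → (169.2669,74.1413) → (83.7233,10.4792) → (51.1772,14.3036) (closed)

[4] `<polygon>` rectangle, #000000→score S401 F1824: (51.3241,94.8325) → (106.4183,94.8325) → (106.4183,80.6123) → (51.3241,80.6123) → (51.3241,94.8325) (closed)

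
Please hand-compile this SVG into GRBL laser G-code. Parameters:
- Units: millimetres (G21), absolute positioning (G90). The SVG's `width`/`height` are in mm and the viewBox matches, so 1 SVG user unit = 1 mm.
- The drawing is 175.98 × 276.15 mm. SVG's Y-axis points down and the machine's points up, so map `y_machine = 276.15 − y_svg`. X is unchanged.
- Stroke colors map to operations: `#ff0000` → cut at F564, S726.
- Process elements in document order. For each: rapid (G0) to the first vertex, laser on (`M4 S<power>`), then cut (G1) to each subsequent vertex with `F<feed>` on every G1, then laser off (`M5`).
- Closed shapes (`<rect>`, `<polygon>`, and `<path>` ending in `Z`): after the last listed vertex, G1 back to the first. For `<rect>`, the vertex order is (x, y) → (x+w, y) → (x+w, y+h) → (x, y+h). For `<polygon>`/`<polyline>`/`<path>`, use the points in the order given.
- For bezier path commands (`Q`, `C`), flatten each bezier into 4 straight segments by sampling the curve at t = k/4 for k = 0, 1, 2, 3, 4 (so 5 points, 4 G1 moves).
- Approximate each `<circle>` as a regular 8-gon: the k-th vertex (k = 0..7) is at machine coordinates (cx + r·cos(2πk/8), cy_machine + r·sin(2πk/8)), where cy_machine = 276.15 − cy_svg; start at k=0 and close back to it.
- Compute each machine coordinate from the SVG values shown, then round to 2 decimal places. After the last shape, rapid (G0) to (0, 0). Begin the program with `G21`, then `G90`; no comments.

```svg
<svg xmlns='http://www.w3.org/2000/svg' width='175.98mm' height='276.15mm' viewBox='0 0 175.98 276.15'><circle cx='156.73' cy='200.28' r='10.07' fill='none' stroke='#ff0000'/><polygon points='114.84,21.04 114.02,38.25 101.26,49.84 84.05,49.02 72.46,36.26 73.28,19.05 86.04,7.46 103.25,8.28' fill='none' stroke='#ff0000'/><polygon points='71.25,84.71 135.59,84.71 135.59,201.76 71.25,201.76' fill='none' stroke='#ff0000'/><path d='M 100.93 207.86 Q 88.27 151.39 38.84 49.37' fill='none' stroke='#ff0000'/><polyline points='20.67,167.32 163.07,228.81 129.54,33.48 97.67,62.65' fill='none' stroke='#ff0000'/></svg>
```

G21
G90
G0 X166.80 Y75.87
M4 S726
G1 X163.85 Y82.99 F564
G1 X156.73 Y85.94 F564
G1 X149.61 Y82.99 F564
G1 X146.66 Y75.87 F564
G1 X149.61 Y68.75 F564
G1 X156.73 Y65.80 F564
G1 X163.85 Y68.75 F564
G1 X166.80 Y75.87 F564
M5
G0 X114.84 Y255.11
M4 S726
G1 X114.02 Y237.90 F564
G1 X101.26 Y226.31 F564
G1 X84.05 Y227.13 F564
G1 X72.46 Y239.89 F564
G1 X73.28 Y257.10 F564
G1 X86.04 Y268.69 F564
G1 X103.25 Y267.87 F564
G1 X114.84 Y255.11 F564
M5
G0 X71.25 Y191.44
M4 S726
G1 X135.59 Y191.44 F564
G1 X135.59 Y74.39 F564
G1 X71.25 Y74.39 F564
G1 X71.25 Y191.44 F564
M5
G0 X100.93 Y68.29
M4 S726
G1 X92.30 Y99.37 F564
G1 X79.08 Y136.15 F564
G1 X61.26 Y178.62 F564
G1 X38.84 Y226.78 F564
M5
G0 X20.67 Y108.83
M4 S726
G1 X163.07 Y47.34 F564
G1 X129.54 Y242.67 F564
G1 X97.67 Y213.50 F564
M5
G0 X0.00 Y0.00

1 u = 1 mm; y_m = 276.15 − y.

[1] `<circle>` circle, #ff0000→cut S726 F564: (166.80,75.87) → (163.85,82.99) → (156.73,85.94) → (149.61,82.99) → (146.66,75.87) → (149.61,68.75) → (156.73,65.80) → (163.85,68.75) → (166.80,75.87) (closed)

[2] `<polygon>` regular polygon, #ff0000→cut S726 F564: (114.84,255.11) → (114.02,237.90) → (101.26,226.31) → (84.05,227.13) → (72.46,239.89) → (73.28,257.10) → (86.04,268.69) → (103.25,267.87) → (114.84,255.11) (closed)

[3] `<polygon>` rectangle, #ff0000→cut S726 F564: (71.25,191.44) → (135.59,191.44) → (135.59,74.39) → (71.25,74.39) → (71.25,191.44) (closed)

[4] `<path>` quadratic bezier, #ff0000→cut S726 F564: (100.93,68.29) → (92.30,99.37) → (79.08,136.15) → (61.26,178.62) → (38.84,226.78)

[5] `<polyline>` open polyline, #ff0000→cut S726 F564: (20.67,108.83) → (163.07,47.34) → (129.54,242.67) → (97.67,213.50)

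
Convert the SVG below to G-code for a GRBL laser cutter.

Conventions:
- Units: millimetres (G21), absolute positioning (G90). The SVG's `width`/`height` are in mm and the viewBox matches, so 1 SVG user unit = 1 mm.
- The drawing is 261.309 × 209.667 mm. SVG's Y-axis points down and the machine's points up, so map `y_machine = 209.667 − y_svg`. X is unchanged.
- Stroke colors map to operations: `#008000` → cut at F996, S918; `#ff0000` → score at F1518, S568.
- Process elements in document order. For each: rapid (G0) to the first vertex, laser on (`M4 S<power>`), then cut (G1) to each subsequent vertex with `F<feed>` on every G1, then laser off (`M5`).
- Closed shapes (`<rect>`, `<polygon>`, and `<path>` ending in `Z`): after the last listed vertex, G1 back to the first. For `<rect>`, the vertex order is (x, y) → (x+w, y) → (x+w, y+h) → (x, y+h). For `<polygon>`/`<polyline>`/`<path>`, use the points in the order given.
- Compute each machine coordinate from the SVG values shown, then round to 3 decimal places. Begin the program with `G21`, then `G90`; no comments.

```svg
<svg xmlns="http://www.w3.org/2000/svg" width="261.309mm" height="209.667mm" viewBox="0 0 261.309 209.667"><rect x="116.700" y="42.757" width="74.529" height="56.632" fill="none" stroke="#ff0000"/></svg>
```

G21
G90
G0 X116.700 Y166.910
M4 S568
G1 X191.229 Y166.910 F1518
G1 X191.229 Y110.278 F1518
G1 X116.700 Y110.278 F1518
G1 X116.700 Y166.910 F1518
M5

Since the viewBox matches the mm dimensions, user units are millimetres directly. The only transform is the Y-flip y_m = 209.667 − y_svg.

Shape 1 is a rectangle drawn with `<rect>`. Its stroke #ff0000 means score at S568, F1518. After flipping Y the toolpath is (116.700,166.910) → (191.229,166.910) → (191.229,110.278) → (116.700,110.278) → (116.700,166.910), returning to the start.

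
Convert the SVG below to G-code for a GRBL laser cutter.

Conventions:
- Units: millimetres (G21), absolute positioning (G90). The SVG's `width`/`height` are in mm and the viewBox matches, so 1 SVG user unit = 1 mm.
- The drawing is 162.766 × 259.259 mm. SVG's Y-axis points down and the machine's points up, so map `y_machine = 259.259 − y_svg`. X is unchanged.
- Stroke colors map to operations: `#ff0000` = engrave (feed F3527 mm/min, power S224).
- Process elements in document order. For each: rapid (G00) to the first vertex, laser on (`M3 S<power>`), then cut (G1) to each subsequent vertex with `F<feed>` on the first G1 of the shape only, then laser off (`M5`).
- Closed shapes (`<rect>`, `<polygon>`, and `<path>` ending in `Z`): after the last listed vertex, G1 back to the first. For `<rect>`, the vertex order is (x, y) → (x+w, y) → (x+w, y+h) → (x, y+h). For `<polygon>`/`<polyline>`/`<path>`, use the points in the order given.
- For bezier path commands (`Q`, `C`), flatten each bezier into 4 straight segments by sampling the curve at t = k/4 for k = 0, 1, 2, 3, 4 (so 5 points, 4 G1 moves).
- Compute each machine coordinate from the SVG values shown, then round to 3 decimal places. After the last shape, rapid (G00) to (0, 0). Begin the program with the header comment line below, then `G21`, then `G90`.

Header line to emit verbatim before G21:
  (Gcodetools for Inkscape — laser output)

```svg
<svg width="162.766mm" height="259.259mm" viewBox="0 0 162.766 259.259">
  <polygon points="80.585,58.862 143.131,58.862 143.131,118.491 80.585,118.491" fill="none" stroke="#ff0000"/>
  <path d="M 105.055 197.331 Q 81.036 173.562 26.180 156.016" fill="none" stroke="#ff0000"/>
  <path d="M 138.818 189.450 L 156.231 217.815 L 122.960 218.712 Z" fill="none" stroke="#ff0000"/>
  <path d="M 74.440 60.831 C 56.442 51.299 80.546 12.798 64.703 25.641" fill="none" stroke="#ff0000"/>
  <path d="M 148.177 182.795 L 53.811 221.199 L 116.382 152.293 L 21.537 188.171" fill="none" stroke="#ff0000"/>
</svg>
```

(Gcodetools for Inkscape — laser output)
G21
G90
G00 X80.585 Y200.397
M3 S224
G1 X143.131 Y200.397 F3527
G1 X143.131 Y140.768
G1 X80.585 Y140.768
G1 X80.585 Y200.397
M5
G00 X105.055 Y61.928
M3 S224
G1 X91.118 Y73.424 F3527
G1 X73.327 Y84.141
G1 X51.681 Y94.081
G1 X26.180 Y103.243
M5
G00 X138.818 Y69.809
M3 S224
G1 X156.231 Y41.444 F3527
G1 X122.960 Y40.547
G1 X138.818 Y69.809
M5
G00 X74.440 Y198.428
M3 S224
G1 X67.554 Y209.754 F3527
G1 X68.763 Y224.414
G1 X70.377 Y234.878
G1 X64.703 Y233.618
M5
G00 X148.177 Y76.464
M3 S224
G1 X53.811 Y38.060 F3527
G1 X116.382 Y106.966
G1 X21.537 Y71.088
M5
G00 X0.000 Y0.000

1 u = 1 mm; y_m = 259.259 − y.

[1] `<polygon>` rectangle, #ff0000→engrave S224 F3527: (80.585,200.397) → (143.131,200.397) → (143.131,140.768) → (80.585,140.768) → (80.585,200.397) (closed)

[2] `<path>` quadratic bezier, #ff0000→engrave S224 F3527: (105.055,61.928) → (91.118,73.424) → (73.327,84.141) → (51.681,94.081) → (26.180,103.243)

[3] `<path>` regular polygon, #ff0000→engrave S224 F3527: (138.818,69.809) → (156.231,41.444) → (122.960,40.547) → (138.818,69.809) (closed)

[4] `<path>` cubic bezier, #ff0000→engrave S224 F3527: (74.440,198.428) → (67.554,209.754) → (68.763,224.414) → (70.377,234.878) → (64.703,233.618)

[5] `<path>` open polyline, #ff0000→engrave S224 F3527: (148.177,76.464) → (53.811,38.060) → (116.382,106.966) → (21.537,71.088)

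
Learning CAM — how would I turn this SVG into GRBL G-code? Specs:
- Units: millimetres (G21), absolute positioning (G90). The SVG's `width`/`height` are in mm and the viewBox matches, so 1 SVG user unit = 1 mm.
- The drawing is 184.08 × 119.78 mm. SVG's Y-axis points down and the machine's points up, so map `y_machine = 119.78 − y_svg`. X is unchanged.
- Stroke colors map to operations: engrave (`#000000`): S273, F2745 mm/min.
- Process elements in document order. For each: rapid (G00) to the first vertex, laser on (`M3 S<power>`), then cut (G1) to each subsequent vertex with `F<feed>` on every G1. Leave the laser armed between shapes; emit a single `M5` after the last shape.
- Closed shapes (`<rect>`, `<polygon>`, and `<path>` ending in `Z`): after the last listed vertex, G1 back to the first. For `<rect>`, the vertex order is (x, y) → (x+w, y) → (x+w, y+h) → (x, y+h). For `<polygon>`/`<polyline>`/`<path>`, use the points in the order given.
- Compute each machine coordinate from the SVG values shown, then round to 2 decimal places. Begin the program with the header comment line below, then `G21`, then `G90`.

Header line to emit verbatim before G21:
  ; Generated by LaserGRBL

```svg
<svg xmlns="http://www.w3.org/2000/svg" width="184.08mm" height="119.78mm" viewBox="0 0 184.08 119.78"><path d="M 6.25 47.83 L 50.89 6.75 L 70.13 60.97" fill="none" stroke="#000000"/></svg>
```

; Generated by LaserGRBL
G21
G90
G00 X6.25 Y71.95
M3 S273
G1 X50.89 Y113.03 F2745
G1 X70.13 Y58.81 F2745
M5

1 u = 1 mm; y_m = 119.78 − y.

[1] `<path>` open polyline, #000000→engrave S273 F2745: (6.25,71.95) → (50.89,113.03) → (70.13,58.81)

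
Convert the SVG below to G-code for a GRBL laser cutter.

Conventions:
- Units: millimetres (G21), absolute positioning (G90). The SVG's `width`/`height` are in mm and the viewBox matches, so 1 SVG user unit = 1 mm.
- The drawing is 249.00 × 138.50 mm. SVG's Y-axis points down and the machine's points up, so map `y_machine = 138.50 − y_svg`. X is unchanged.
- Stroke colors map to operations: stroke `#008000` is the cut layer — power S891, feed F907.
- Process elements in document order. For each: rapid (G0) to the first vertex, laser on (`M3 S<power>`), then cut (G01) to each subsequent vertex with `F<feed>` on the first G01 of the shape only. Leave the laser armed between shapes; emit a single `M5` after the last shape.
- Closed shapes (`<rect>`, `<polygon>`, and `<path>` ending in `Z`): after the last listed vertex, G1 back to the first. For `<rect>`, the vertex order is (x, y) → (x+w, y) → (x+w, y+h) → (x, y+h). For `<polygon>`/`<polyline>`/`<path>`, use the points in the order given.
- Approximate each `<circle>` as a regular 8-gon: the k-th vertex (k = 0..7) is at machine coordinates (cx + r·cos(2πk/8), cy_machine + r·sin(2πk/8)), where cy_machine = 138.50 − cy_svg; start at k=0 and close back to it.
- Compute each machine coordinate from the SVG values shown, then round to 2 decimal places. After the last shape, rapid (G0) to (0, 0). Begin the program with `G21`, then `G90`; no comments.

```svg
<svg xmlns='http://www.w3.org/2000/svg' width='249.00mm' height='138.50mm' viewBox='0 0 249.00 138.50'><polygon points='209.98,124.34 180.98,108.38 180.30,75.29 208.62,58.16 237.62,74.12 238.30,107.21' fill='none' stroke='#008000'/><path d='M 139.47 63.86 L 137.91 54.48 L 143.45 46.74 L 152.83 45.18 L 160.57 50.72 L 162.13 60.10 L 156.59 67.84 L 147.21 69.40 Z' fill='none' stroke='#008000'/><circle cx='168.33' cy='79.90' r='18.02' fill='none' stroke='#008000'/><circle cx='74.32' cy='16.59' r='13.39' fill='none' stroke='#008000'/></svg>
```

G21
G90
G0 X209.98 Y14.16
M3 S891
G01 X180.98 Y30.12 F907
G01 X180.30 Y63.21
G01 X208.62 Y80.34
G01 X237.62 Y64.38
G01 X238.30 Y31.29
G01 X209.98 Y14.16
G0 X139.47 Y74.64
M3 S891
G01 X137.91 Y84.02 F907
G01 X143.45 Y91.76
G01 X152.83 Y93.32
G01 X160.57 Y87.78
G01 X162.13 Y78.40
G01 X156.59 Y70.66
G01 X147.21 Y69.10
G01 X139.47 Y74.64
G0 X186.35 Y58.60
M3 S891
G01 X181.07 Y71.34 F907
G01 X168.33 Y76.62
G01 X155.59 Y71.34
G01 X150.31 Y58.60
G01 X155.59 Y45.86
G01 X168.33 Y40.58
G01 X181.07 Y45.86
G01 X186.35 Y58.60
G0 X87.71 Y121.91
M3 S891
G01 X83.79 Y131.38 F907
G01 X74.32 Y135.30
G01 X64.85 Y131.38
G01 X60.93 Y121.91
G01 X64.85 Y112.44
G01 X74.32 Y108.52
G01 X83.79 Y112.44
G01 X87.71 Y121.91
M5
G0 X0.00 Y0.00

1 u = 1 mm; y_m = 138.50 − y.

[1] `<polygon>` regular polygon, #008000→cut S891 F907: (209.98,14.16) → (180.98,30.12) → (180.30,63.21) → (208.62,80.34) → (237.62,64.38) → (238.30,31.29) → (209.98,14.16) (closed)

[2] `<path>` regular polygon, #008000→cut S891 F907: (139.47,74.64) → (137.91,84.02) → (143.45,91.76) → (152.83,93.32) → (160.57,87.78) → (162.13,78.40) → (156.59,70.66) → (147.21,69.10) → (139.47,74.64) (closed)

[3] `<circle>` circle, #008000→cut S891 F907: (186.35,58.60) → (181.07,71.34) → (168.33,76.62) → (155.59,71.34) → (150.31,58.60) → (155.59,45.86) → (168.33,40.58) → (181.07,45.86) → (186.35,58.60) (closed)

[4] `<circle>` circle, #008000→cut S891 F907: (87.71,121.91) → (83.79,131.38) → (74.32,135.30) → (64.85,131.38) → (60.93,121.91) → (64.85,112.44) → (74.32,108.52) → (83.79,112.44) → (87.71,121.91) (closed)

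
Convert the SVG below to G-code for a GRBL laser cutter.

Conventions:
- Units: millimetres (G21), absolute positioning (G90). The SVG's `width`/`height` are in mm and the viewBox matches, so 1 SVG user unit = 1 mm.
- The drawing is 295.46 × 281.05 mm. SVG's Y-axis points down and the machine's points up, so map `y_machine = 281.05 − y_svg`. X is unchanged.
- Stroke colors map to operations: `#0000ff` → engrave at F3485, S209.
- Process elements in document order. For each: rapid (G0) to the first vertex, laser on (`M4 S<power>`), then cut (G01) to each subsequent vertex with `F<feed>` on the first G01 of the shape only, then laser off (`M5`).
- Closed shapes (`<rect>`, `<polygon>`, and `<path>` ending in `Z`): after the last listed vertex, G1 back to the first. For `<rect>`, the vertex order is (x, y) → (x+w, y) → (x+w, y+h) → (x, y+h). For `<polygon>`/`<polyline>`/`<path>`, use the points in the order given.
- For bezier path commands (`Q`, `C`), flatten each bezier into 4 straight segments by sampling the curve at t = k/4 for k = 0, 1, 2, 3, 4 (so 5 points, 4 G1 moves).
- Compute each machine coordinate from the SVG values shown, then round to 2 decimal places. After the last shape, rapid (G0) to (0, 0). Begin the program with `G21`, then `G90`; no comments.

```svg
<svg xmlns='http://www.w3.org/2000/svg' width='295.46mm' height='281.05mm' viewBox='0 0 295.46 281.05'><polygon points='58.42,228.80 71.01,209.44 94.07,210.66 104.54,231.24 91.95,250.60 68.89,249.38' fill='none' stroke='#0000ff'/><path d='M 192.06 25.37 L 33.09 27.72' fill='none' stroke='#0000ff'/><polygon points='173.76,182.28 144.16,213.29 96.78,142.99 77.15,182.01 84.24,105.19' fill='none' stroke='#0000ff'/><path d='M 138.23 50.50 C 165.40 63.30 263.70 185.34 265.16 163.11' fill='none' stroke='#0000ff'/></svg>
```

viewBox `0 0 295.46 281.05` with mm width/height → 1 unit = 1 mm. Flip: y_m = 281.05 − y_svg.

**Shape 1** — `<polygon>` regular polygon, stroke `#0000ff` → engrave (S209, F3485). Machine vertices: (58.42,52.25) → (71.01,71.61) → (94.07,70.39) → (104.54,49.81) → (91.95,30.45) → (68.89,31.67) → (58.42,52.25). Closed: final G1 returns to the first vertex.

**Shape 2** — `<path>` line segment, stroke `#0000ff` → engrave (S209, F3485). Machine vertices: (192.06,255.68) → (33.09,253.33). Open path.

**Shape 3** — `<polygon>` closed polygon, stroke `#0000ff` → engrave (S209, F3485). Machine vertices: (173.76,98.77) → (144.16,67.76) → (96.78,138.06) → (77.15,99.04) → (84.24,175.86) → (173.76,98.77). Closed: final G1 returns to the first vertex.

**Shape 4** — `<path>` cubic bezier, stroke `#0000ff` → engrave (S209, F3485). Control points (SVG): P0=(138.23,50.50), P1=(165.40,63.30), P2=(263.70,185.34), P3=(265.16,163.11); sampled at t=k/4. Machine vertices: (138.23,230.55) → (169.32,204.43) → (211.34,161.11) → (248.53,124.36) → (265.16,117.94). Open path.

G21
G90
G0 X58.42 Y52.25
M4 S209
G01 X71.01 Y71.61 F3485
G01 X94.07 Y70.39
G01 X104.54 Y49.81
G01 X91.95 Y30.45
G01 X68.89 Y31.67
G01 X58.42 Y52.25
M5
G0 X192.06 Y255.68
M4 S209
G01 X33.09 Y253.33 F3485
M5
G0 X173.76 Y98.77
M4 S209
G01 X144.16 Y67.76 F3485
G01 X96.78 Y138.06
G01 X77.15 Y99.04
G01 X84.24 Y175.86
G01 X173.76 Y98.77
M5
G0 X138.23 Y230.55
M4 S209
G01 X169.32 Y204.43 F3485
G01 X211.34 Y161.11
G01 X248.53 Y124.36
G01 X265.16 Y117.94
M5
G0 X0.00 Y0.00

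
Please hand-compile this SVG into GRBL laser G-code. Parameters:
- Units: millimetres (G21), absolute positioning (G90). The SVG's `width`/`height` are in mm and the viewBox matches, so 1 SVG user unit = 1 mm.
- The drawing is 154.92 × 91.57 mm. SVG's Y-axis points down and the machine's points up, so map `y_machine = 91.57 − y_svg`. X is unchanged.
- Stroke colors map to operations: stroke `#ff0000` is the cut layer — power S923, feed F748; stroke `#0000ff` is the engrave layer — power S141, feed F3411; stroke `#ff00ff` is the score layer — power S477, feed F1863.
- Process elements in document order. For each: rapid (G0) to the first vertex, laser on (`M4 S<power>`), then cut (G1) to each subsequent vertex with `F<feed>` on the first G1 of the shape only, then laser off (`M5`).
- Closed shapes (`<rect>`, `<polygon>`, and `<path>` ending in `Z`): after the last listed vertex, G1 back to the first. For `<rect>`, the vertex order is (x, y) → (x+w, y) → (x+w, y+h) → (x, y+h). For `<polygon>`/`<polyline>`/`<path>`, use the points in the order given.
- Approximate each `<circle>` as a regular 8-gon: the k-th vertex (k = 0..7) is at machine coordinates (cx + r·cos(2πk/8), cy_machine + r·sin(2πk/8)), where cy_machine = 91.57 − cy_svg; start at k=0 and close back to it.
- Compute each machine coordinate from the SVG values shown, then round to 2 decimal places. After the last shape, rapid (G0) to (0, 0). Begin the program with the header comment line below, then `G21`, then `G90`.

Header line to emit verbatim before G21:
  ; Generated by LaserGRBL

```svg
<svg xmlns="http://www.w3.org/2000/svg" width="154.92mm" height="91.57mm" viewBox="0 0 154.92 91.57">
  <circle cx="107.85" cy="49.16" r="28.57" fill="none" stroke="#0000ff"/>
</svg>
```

Since the viewBox matches the mm dimensions, user units are millimetres directly. The only transform is the Y-flip y_m = 91.57 − y_svg.

Shape 1 is a circle drawn with `<circle>`. Its stroke #0000ff means engrave at S141, F3411. After flipping Y the toolpath is (136.42,42.41) → (128.05,62.61) → (107.85,70.98) → (87.65,62.61) → (79.28,42.41) → (87.65,22.21) → (107.85,13.84) → (128.05,22.21) → (136.42,42.41), returning to the start.

; Generated by LaserGRBL
G21
G90
G0 X136.42 Y42.41
M4 S141
G1 X128.05 Y62.61 F3411
G1 X107.85 Y70.98
G1 X87.65 Y62.61
G1 X79.28 Y42.41
G1 X87.65 Y22.21
G1 X107.85 Y13.84
G1 X128.05 Y22.21
G1 X136.42 Y42.41
M5
G0 X0.00 Y0.00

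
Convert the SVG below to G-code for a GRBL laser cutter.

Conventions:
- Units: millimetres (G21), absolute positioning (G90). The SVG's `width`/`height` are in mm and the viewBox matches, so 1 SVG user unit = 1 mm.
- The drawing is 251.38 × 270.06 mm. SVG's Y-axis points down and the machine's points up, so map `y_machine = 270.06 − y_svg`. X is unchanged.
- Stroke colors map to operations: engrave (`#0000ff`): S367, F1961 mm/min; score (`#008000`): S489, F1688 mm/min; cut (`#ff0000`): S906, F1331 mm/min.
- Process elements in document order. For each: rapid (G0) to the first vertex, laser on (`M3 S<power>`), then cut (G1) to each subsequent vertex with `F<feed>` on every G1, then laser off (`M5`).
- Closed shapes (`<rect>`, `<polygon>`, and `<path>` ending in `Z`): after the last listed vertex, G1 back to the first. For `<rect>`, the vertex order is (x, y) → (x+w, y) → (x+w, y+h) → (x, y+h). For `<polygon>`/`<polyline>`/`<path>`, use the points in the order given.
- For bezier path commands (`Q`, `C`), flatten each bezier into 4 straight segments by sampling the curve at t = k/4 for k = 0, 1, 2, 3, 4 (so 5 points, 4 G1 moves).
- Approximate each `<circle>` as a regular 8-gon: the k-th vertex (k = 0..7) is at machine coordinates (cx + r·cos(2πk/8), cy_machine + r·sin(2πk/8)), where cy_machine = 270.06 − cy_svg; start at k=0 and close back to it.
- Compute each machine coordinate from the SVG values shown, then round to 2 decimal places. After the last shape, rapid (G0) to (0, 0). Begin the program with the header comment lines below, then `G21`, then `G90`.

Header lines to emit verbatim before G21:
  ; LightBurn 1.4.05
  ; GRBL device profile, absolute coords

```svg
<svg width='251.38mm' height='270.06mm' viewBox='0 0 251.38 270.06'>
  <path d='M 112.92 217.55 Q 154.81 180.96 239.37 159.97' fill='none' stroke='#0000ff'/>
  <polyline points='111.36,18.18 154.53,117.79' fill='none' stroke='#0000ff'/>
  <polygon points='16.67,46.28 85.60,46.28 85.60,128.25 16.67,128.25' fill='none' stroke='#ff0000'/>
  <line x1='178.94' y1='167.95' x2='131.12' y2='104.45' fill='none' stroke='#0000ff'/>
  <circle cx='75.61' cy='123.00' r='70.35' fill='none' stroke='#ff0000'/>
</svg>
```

; LightBurn 1.4.05
; GRBL device profile, absolute coords
G21
G90
G0 X112.92 Y52.51
M3 S367
G1 X136.53 Y69.83 F1961
G1 X165.48 Y85.20 F1961
G1 X199.76 Y98.62 F1961
G1 X239.37 Y110.09 F1961
M5
G0 X111.36 Y251.88
M3 S367
G1 X154.53 Y152.27 F1961
M5
G0 X16.67 Y223.78
M3 S906
G1 X85.60 Y223.78 F1331
G1 X85.60 Y141.81 F1331
G1 X16.67 Y141.81 F1331
G1 X16.67 Y223.78 F1331
M5
G0 X178.94 Y102.11
M3 S367
G1 X131.12 Y165.61 F1961
M5
G0 X145.96 Y147.06
M3 S906
G1 X125.35 Y196.80 F1331
G1 X75.61 Y217.41 F1331
G1 X25.87 Y196.80 F1331
G1 X5.26 Y147.06 F1331
G1 X25.87 Y97.32 F1331
G1 X75.61 Y76.71 F1331
G1 X125.35 Y97.32 F1331
G1 X145.96 Y147.06 F1331
M5
G0 X0.00 Y0.00

1 u = 1 mm; y_m = 270.06 − y.

[1] `<path>` quadratic bezier, #0000ff→engrave S367 F1961: (112.92,52.51) → (136.53,69.83) → (165.48,85.20) → (199.76,98.62) → (239.37,110.09)

[2] `<polyline>` line segment, #0000ff→engrave S367 F1961: (111.36,251.88) → (154.53,152.27)

[3] `<polygon>` rectangle, #ff0000→cut S906 F1331: (16.67,223.78) → (85.60,223.78) → (85.60,141.81) → (16.67,141.81) → (16.67,223.78) (closed)

[4] `<line>` line segment, #0000ff→engrave S367 F1961: (178.94,102.11) → (131.12,165.61)

[5] `<circle>` circle, #ff0000→cut S906 F1331: (145.96,147.06) → (125.35,196.80) → (75.61,217.41) → (25.87,196.80) → (5.26,147.06) → (25.87,97.32) → (75.61,76.71) → (125.35,97.32) → (145.96,147.06) (closed)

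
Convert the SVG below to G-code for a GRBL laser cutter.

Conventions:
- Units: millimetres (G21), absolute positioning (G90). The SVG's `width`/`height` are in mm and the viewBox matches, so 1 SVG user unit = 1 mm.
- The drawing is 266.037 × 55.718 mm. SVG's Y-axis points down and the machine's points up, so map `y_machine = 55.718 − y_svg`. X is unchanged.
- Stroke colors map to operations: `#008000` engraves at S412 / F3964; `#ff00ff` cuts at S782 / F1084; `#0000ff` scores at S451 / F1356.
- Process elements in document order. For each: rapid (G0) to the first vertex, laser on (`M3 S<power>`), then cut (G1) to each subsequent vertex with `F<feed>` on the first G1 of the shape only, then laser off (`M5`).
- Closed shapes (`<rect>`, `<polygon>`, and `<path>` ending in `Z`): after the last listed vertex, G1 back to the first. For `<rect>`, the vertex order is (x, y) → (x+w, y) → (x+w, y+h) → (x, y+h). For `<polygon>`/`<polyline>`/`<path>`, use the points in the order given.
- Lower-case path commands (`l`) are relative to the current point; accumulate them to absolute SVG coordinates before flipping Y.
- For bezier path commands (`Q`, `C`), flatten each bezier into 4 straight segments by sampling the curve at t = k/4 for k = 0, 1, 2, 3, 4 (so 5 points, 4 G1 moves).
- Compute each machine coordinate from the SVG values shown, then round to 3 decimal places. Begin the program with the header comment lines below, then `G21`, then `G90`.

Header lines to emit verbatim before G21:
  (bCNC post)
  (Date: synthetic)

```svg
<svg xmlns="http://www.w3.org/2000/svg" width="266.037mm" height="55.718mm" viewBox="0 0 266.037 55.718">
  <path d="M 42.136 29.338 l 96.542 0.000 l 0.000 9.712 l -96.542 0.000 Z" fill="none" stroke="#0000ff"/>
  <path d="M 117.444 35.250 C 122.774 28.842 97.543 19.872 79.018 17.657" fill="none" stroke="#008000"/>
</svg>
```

(bCNC post)
(Date: synthetic)
G21
G90
G0 X42.136 Y26.380
M3 S451
G1 X138.678 Y26.380 F1356
G1 X138.678 Y16.668
G1 X42.136 Y16.668
G1 X42.136 Y26.380
M5
G0 X117.444 Y20.468
M3 S412
G1 X116.294 Y25.609 F3964
G1 X107.177 Y30.837
G1 X93.587 Y35.279
G1 X79.018 Y38.061
M5

1 u = 1 mm; y_m = 55.718 − y.

[1] `<path>` rectangle, #0000ff→score S451 F1356: (42.136,26.380) → (138.678,26.380) → (138.678,16.668) → (42.136,16.668) → (42.136,26.380) (closed)

[2] `<path>` cubic bezier, #008000→engrave S412 F3964: (117.444,20.468) → (116.294,25.609) → (107.177,30.837) → (93.587,35.279) → (79.018,38.061)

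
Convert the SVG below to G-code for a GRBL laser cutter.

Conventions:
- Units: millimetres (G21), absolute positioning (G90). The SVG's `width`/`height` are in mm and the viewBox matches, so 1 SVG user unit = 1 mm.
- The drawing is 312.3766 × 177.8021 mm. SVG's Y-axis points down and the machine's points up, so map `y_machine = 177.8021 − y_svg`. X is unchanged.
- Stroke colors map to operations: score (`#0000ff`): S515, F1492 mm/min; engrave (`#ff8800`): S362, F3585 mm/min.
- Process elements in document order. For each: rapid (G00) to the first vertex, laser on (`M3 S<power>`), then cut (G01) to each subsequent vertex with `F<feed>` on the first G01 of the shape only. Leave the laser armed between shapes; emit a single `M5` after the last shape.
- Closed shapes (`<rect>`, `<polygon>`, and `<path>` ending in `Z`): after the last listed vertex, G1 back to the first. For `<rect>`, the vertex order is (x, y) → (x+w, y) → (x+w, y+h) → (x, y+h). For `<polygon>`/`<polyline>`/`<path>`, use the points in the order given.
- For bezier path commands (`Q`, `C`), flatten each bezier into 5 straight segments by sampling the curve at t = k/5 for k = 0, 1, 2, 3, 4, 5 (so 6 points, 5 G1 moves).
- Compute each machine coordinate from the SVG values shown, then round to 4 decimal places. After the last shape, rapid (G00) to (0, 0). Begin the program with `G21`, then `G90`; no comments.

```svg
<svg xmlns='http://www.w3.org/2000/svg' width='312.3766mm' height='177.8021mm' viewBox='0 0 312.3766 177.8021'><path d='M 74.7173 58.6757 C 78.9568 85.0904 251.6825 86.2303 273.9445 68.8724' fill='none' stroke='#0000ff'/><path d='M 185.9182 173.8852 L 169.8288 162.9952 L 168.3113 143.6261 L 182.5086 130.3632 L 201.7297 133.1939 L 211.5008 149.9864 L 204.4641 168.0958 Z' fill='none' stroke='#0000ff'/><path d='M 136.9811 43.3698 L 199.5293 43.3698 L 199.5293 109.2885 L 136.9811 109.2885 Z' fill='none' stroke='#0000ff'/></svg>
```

Since the viewBox matches the mm dimensions, user units are millimetres directly. The only transform is the Y-flip y_m = 177.8021 − y_svg.

Shape 1 is a cubic bezier drawn with `<path>`. Its stroke #0000ff means score at S515, F1492. After flipping Y the toolpath is (74.7173,119.1264) → (94.9277,106.2563) → (140.2653,99.1269) → (195.4203,97.4129) → (245.0833,100.7889) → (273.9445,108.9297).

Shape 2 is a regular polygon drawn with `<path>`. Its stroke #0000ff means score at S515, F1492. After flipping Y the toolpath is (185.9182,3.9169) → (169.8288,14.8069) → (168.3113,34.1760) → (182.5086,47.4389) → (201.7297,44.6082) → (211.5008,27.8157) → (204.4641,9.7063) → (185.9182,3.9169), returning to the start.

Shape 3 is a rectangle drawn with `<path>`. Its stroke #0000ff means score at S515, F1492. After flipping Y the toolpath is (136.9811,134.4323) → (199.5293,134.4323) → (199.5293,68.5136) → (136.9811,68.5136) → (136.9811,134.4323), returning to the start.

G21
G90
G00 X74.7173 Y119.1264
M3 S515
G01 X94.9277 Y106.2563 F1492
G01 X140.2653 Y99.1269
G01 X195.4203 Y97.4129
G01 X245.0833 Y100.7889
G01 X273.9445 Y108.9297
G00 X185.9182 Y3.9169
M3 S515
G01 X169.8288 Y14.8069 F1492
G01 X168.3113 Y34.1760
G01 X182.5086 Y47.4389
G01 X201.7297 Y44.6082
G01 X211.5008 Y27.8157
G01 X204.4641 Y9.7063
G01 X185.9182 Y3.9169
G00 X136.9811 Y134.4323
M3 S515
G01 X199.5293 Y134.4323 F1492
G01 X199.5293 Y68.5136
G01 X136.9811 Y68.5136
G01 X136.9811 Y134.4323
M5
G00 X0.0000 Y0.0000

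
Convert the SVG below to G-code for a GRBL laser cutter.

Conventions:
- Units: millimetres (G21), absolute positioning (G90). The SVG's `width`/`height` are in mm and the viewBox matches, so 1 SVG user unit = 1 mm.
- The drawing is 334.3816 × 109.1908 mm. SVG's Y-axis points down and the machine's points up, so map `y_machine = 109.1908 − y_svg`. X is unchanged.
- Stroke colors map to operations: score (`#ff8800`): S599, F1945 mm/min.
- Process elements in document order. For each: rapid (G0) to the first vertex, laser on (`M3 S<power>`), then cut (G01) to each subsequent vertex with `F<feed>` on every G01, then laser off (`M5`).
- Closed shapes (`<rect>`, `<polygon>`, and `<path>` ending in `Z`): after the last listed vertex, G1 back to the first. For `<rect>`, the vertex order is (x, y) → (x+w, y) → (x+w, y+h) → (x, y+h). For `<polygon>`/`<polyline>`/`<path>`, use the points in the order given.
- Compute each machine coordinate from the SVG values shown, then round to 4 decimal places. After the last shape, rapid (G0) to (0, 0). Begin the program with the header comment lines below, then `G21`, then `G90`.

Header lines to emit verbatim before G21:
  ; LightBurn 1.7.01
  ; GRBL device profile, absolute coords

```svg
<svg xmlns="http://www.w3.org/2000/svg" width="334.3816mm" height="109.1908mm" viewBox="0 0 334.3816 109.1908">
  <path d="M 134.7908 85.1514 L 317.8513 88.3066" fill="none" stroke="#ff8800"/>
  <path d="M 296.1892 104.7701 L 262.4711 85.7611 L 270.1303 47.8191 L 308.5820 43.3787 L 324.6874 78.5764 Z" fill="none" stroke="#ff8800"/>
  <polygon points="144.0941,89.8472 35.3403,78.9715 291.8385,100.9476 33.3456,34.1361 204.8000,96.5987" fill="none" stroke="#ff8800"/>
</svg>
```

1 u = 1 mm; y_m = 109.1908 − y.

[1] `<path>` line segment, #ff8800→score S599 F1945: (134.7908,24.0394) → (317.8513,20.8842)

[2] `<path>` regular polygon, #ff8800→score S599 F1945: (296.1892,4.4207) → (262.4711,23.4297) → (270.1303,61.3717) → (308.5820,65.8121) → (324.6874,30.6144) → (296.1892,4.4207) (closed)

[3] `<polygon>` closed polygon, #ff8800→score S599 F1945: (144.0941,19.3436) → (35.3403,30.2193) → (291.8385,8.2432) → (33.3456,75.0547) → (204.8000,12.5921) → (144.0941,19.3436) (closed)

; LightBurn 1.7.01
; GRBL device profile, absolute coords
G21
G90
G0 X134.7908 Y24.0394
M3 S599
G01 X317.8513 Y20.8842 F1945
M5
G0 X296.1892 Y4.4207
M3 S599
G01 X262.4711 Y23.4297 F1945
G01 X270.1303 Y61.3717 F1945
G01 X308.5820 Y65.8121 F1945
G01 X324.6874 Y30.6144 F1945
G01 X296.1892 Y4.4207 F1945
M5
G0 X144.0941 Y19.3436
M3 S599
G01 X35.3403 Y30.2193 F1945
G01 X291.8385 Y8.2432 F1945
G01 X33.3456 Y75.0547 F1945
G01 X204.8000 Y12.5921 F1945
G01 X144.0941 Y19.3436 F1945
M5
G0 X0.0000 Y0.0000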